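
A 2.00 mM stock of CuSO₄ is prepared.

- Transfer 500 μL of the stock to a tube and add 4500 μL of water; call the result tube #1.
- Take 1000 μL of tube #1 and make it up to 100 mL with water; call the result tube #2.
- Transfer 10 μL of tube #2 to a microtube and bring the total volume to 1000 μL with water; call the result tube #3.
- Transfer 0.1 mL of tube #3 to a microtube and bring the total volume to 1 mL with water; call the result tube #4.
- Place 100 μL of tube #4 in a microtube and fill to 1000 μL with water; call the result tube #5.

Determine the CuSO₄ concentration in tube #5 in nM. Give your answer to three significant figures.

0.200 nM

Step 1: 500 μL + 4500 μL = 5000 μL total → factor 5000/500 = 10
Step 2: 1000 μL brought to 100 mL → factor 1 × 10^5/1000 = 100
Step 3: 10 μL brought to 1000 μL → factor 1000/10 = 100
Step 4: 0.1 mL brought to 1 mL → factor 1/0.1 = 10
Step 5: 100 μL brought to 1000 μL → factor 1000/100 = 10
Overall dilution factor = 10 × 100 × 100 × 10 × 10 = 1 × 10^7
Final = 2.00 mM / 1 × 10^7 = 2.000 × 10^-7 mM = 0.200 nM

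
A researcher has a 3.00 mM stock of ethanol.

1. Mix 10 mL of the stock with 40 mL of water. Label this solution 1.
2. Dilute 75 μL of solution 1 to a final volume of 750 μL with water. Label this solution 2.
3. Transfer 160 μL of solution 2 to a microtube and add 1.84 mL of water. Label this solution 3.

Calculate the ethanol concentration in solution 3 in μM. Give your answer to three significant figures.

Step 1: 10 mL + 40 mL = 50 mL total → factor 50/10 = 5
Step 2: 75 μL brought to 750 μL → factor 750/75 = 10
Step 3: 160 μL + 1.84 mL = 2000 μL total → factor 2000/160 = 12.5
Dilution factor through solution 3 = 5 × 10 × 12.5 = 625
[solution 3] = 3.00 mM / 625 = 0.004800 mM = 4.80 μM

4.80 μM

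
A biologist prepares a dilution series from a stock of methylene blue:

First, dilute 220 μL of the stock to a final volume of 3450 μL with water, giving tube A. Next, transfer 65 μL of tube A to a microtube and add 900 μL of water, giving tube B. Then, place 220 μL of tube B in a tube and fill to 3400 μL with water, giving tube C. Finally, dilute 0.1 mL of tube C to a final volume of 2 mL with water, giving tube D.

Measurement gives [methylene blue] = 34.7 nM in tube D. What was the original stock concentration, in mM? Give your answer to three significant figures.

Step 1: 220 μL brought to 3450 μL → factor 3450/220 = 15.682
Step 2: 65 μL + 900 μL = 965 μL total → factor 965/65 = 14.846
Step 3: 220 μL brought to 3400 μL → factor 3400/220 = 15.455
Step 4: 0.1 mL brought to 2 mL → factor 2/0.1 = 20
Overall dilution factor = 15.682 × 14.846 × 15.455 × 20 = 71961
Stock = 34.7 nM × 71961 = 2.497 × 10^6 nM = 2.50 mM

2.50 mM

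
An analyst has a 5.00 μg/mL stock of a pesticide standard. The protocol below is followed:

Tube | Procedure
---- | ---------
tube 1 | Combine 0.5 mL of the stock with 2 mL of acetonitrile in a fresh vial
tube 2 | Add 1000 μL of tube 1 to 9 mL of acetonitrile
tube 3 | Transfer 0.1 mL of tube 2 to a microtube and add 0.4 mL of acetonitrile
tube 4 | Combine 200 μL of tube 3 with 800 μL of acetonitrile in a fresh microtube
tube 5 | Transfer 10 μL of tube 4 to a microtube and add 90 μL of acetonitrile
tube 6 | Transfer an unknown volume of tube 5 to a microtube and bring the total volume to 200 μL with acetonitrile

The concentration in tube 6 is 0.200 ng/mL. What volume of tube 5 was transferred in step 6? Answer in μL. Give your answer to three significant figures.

Step 1: 0.5 mL + 2 mL = 2.5 mL total → factor 2.5/0.5 = 5
Step 2: 1000 μL + 9 mL = 10000 μL total → factor 10000/1000 = 10
Step 3: 0.1 mL + 0.4 mL = 0.5 mL total → factor 0.5/0.1 = 5
Step 4: 200 μL + 800 μL = 1000 μL total → factor 1000/200 = 5
Step 5: 10 μL + 90 μL = 100 μL total → factor 100/10 = 10
Step 6: v brought to 200 μL → factor = 200 μL/v
Product of known-step factors = 12500
Overall factor = 5.00 μg/mL / (0.200 ng/mL) = 25000
Step-6 factor = 25000 / 12500 = 2
v = 200 μL / 2 = 100 μL

100 μL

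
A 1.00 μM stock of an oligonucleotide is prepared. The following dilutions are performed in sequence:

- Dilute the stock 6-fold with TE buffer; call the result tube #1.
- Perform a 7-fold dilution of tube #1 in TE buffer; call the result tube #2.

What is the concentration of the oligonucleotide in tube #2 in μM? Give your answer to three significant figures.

Step 1: 6-fold → factor 6
Step 2: 7-fold → factor 7
Overall dilution factor = 6 × 7 = 42
Final = 1.00 μM / 42 = 0.0238 μM

0.0238 μM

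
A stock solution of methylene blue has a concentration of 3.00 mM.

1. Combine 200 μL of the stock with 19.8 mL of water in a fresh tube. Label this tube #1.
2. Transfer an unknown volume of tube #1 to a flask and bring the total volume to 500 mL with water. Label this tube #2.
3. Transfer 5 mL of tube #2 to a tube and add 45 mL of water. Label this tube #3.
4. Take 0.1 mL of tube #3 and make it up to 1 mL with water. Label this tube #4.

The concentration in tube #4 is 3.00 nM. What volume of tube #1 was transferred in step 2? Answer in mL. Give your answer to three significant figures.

Step 1: 200 μL + 19.8 mL = 20000 μL total → factor 20000/200 = 100
Step 2: v brought to 500 mL → factor = 500 mL/v
Step 3: 5 mL + 45 mL = 50 mL total → factor 50/5 = 10
Step 4: 0.1 mL brought to 1 mL → factor 1/0.1 = 10
Product of known-step factors = 10000
Overall factor = 3.00 mM / (3.00 nM) = 1 × 10^6
Step-2 factor = 1 × 10^6 / 10000 = 100
v = 500 mL / 100 = 5.00 mL

5.00 mL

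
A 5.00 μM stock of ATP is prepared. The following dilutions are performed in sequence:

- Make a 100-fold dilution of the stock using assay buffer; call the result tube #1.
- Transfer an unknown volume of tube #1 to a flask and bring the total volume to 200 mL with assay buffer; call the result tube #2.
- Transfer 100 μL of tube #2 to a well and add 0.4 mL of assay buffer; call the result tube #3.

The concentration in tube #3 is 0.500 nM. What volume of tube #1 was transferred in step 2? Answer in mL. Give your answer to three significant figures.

10.0 mL

Step 1: 100-fold → factor 100
Step 2: v brought to 200 mL → factor = 200 mL/v
Step 3: 100 μL + 0.4 mL = 500 μL total → factor 500/100 = 5
Product of known-step factors = 500
Overall factor = 5.00 μM / (0.500 nM) = 10000
Step-2 factor = 10000 / 500 = 20
v = 200 mL / 20 = 10.0 mL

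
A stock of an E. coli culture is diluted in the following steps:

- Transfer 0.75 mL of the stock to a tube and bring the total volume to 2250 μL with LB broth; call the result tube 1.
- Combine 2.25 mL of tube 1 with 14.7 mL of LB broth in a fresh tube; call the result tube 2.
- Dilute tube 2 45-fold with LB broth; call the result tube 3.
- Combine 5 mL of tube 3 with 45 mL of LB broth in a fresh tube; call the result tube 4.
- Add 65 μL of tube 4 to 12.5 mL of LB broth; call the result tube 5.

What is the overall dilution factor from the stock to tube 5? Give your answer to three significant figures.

Step 1: 0.75 mL brought to 2250 μL → factor 2.25/0.75 = 3
Step 2: 2.25 mL + 14.7 mL = 16.95 mL total → factor 16.95/2.25 = 7.5333
Step 3: 45-fold → factor 45
Step 4: 5 mL + 45 mL = 50 mL total → factor 50/5 = 10
Step 5: 65 μL + 12.5 mL = 12565 μL total → factor 12565/65 = 193.31
Overall dilution factor = 3 × 7.5333 × 45 × 10 × 193.31 = 1.9659 × 10^6

1.97 × 10^6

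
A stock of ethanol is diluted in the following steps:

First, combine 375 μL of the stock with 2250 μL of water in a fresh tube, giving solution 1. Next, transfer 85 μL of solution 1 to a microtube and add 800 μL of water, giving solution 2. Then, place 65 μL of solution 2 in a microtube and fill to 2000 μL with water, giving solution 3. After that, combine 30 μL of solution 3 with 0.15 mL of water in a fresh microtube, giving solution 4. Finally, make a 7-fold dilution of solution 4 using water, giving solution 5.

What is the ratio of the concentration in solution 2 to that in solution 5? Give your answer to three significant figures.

Step 1: 375 μL + 2250 μL = 2625 μL total → factor 2625/375 = 7
Step 2: 85 μL + 800 μL = 885 μL total → factor 885/85 = 10.412
Step 3: 65 μL brought to 2000 μL → factor 2000/65 = 30.769
Step 4: 30 μL + 0.15 mL = 180 μL total → factor 180/30 = 6
Step 5: 7-fold → factor 7
Dilution factor to solution 2 = 72.882; to solution 5 = 94186
[solution 2]/[solution 5] = (factor to solution 5)/(factor to solution 2) = 94186/72.882 = 1.29 × 10^3

1.29 × 10^3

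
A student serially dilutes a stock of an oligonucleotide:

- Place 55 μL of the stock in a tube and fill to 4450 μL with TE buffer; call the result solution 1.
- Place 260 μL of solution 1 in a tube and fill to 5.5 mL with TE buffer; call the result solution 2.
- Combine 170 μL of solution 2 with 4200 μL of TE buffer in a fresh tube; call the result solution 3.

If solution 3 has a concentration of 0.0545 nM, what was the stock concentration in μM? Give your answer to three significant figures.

2.40 μM

Step 1: 55 μL brought to 4450 μL → factor 4450/55 = 80.909
Step 2: 260 μL brought to 5.5 mL → factor 5500/260 = 21.154
Step 3: 170 μL + 4200 μL = 4370 μL total → factor 4370/170 = 25.706
Overall dilution factor = 80.909 × 21.154 × 25.706 = 43997
Stock = 0.0545 nM × 43997 = 2398 nM = 2.40 μM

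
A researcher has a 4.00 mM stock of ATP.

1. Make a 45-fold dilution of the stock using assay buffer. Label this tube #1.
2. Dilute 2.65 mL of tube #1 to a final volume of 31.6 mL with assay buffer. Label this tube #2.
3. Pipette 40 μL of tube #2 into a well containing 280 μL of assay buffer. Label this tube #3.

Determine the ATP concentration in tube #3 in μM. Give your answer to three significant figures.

0.932 μM

Step 1: 45-fold → factor 45
Step 2: 2.65 mL brought to 31.6 mL → factor 31.6/2.65 = 11.925
Step 3: 40 μL + 280 μL = 320 μL total → factor 320/40 = 8
Overall dilution factor = 45 × 11.925 × 8 = 4292.8
Final = 4.00 mM / 4292.8 = 0.0009318 mM = 0.932 μM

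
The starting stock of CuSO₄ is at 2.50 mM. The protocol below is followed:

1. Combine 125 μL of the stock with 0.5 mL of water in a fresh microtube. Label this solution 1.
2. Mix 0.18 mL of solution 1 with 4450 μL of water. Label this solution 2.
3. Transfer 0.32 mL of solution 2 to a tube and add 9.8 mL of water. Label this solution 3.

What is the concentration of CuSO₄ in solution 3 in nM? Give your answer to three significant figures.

615 nM

Step 1: 125 μL + 0.5 mL = 625 μL total → factor 625/125 = 5
Step 2: 0.18 mL + 4450 μL = 4.63 mL total → factor 4.63/0.18 = 25.722
Step 3: 0.32 mL + 9.8 mL = 10.12 mL total → factor 10.12/0.32 = 31.625
Overall dilution factor = 5 × 25.722 × 31.625 = 4067.3
Final = 2.50 mM / 4067.3 = 0.0006147 mM = 615 nM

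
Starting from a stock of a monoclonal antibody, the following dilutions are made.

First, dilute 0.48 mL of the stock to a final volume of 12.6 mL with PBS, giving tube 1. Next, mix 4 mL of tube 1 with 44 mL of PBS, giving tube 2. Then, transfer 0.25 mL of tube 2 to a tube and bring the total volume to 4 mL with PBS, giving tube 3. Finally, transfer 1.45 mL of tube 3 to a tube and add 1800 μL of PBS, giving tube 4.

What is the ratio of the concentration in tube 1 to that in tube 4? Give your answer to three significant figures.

Step 1: 0.48 mL brought to 12.6 mL → factor 12.6/0.48 = 26.25
Step 2: 4 mL + 44 mL = 48 mL total → factor 48/4 = 12
Step 3: 0.25 mL brought to 4 mL → factor 4/0.25 = 16
Step 4: 1.45 mL + 1800 μL = 3.25 mL total → factor 3.25/1.45 = 2.2414
Dilution factor to tube 1 = 26.25; to tube 4 = 11297
[tube 1]/[tube 4] = (factor to tube 4)/(factor to tube 1) = 11297/26.25 = 430

430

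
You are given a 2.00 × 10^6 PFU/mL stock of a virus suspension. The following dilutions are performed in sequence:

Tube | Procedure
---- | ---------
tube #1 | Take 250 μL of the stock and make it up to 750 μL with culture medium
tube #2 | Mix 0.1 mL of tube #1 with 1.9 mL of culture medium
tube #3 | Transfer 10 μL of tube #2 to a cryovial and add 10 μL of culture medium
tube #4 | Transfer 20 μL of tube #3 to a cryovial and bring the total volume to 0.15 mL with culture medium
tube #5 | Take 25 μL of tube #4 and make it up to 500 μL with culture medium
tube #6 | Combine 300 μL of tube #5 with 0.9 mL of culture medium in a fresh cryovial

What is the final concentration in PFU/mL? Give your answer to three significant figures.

Step 1: 250 μL brought to 750 μL → factor 750/250 = 3
Step 2: 0.1 mL + 1.9 mL = 2 mL total → factor 2/0.1 = 20
Step 3: 10 μL + 10 μL = 20 μL total → factor 20/10 = 2
Step 4: 20 μL brought to 0.15 mL → factor 150/20 = 7.5
Step 5: 25 μL brought to 500 μL → factor 500/25 = 20
Step 6: 300 μL + 0.9 mL = 1200 μL total → factor 1200/300 = 4
Overall dilution factor = 3 × 20 × 2 × 7.5 × 20 × 4 = 72000
Final = 2.00 × 10^6 PFU/mL / 72000 = 27.8 PFU/mL

27.8 PFU/mL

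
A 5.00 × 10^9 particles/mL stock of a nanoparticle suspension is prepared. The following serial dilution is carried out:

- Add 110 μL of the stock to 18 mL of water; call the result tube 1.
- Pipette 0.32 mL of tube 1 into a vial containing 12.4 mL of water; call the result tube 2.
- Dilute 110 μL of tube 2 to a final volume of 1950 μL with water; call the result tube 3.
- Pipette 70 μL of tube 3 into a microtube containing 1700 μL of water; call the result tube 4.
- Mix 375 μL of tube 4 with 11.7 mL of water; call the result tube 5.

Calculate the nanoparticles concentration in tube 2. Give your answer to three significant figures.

7.64 × 10^5 particles/mL

Step 1: 110 μL + 18 mL = 18110 μL total → factor 18110/110 = 164.64
Step 2: 0.32 mL + 12.4 mL = 12.72 mL total → factor 12.72/0.32 = 39.75
Dilution factor through tube 2 = 164.64 × 39.75 = 6544.3
[tube 2] = 5.00 × 10^9 particles/mL / 6544.3 = 7.64 × 10^5 particles/mL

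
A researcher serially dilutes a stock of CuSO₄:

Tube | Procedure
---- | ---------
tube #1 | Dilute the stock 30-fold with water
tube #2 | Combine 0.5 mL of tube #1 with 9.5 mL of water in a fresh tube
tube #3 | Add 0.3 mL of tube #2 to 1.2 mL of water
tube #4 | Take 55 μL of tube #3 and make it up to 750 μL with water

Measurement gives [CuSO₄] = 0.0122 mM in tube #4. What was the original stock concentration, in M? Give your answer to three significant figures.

0.499 M

Step 1: 30-fold → factor 30
Step 2: 0.5 mL + 9.5 mL = 10 mL total → factor 10/0.5 = 20
Step 3: 0.3 mL + 1.2 mL = 1.5 mL total → factor 1.5/0.3 = 5
Step 4: 55 μL brought to 750 μL → factor 750/55 = 13.636
Overall dilution factor = 30 × 20 × 5 × 13.636 = 40909
Stock = 0.0122 mM × 40909 = 499.1 mM = 0.499 M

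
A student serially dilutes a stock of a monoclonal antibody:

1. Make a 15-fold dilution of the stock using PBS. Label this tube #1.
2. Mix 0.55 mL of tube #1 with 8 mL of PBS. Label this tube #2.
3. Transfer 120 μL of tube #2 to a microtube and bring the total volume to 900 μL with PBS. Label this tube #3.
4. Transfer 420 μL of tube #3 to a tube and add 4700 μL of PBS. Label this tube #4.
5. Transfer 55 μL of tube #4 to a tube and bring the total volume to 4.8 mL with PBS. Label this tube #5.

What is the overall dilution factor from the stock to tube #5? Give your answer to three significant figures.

1.86 × 10^6

Step 1: 15-fold → factor 15
Step 2: 0.55 mL + 8 mL = 8.55 mL total → factor 8.55/0.55 = 15.545
Step 3: 120 μL brought to 900 μL → factor 900/120 = 7.5
Step 4: 420 μL + 4700 μL = 5120 μL total → factor 5120/420 = 12.19
Step 5: 55 μL brought to 4.8 mL → factor 4800/55 = 87.273
Overall dilution factor = 15 × 15.545 × 7.5 × 12.19 × 87.273 = 1.8606 × 10^6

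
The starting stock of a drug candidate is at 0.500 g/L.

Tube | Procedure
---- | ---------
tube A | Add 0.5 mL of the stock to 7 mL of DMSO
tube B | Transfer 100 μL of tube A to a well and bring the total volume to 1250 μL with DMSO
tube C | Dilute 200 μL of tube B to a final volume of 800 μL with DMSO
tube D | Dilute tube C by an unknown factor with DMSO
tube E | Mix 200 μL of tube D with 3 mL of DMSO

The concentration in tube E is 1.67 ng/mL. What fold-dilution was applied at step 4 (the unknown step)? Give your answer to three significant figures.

Step 1: 0.5 mL + 7 mL = 7.5 mL total → factor 7.5/0.5 = 15
Step 2: 100 μL brought to 1250 μL → factor 1250/100 = 12.5
Step 3: 200 μL brought to 800 μL → factor 800/200 = 4
Step 4: unknown factor x
Step 5: 200 μL + 3 mL = 3200 μL total → factor 3200/200 = 16
Product of known-step factors = 12000
Overall factor = 0.500 g/L / (1.67 ng/mL) = 2.994 × 10^5
x = 2.994 × 10^5 / 12000 = 25.0

25.0-fold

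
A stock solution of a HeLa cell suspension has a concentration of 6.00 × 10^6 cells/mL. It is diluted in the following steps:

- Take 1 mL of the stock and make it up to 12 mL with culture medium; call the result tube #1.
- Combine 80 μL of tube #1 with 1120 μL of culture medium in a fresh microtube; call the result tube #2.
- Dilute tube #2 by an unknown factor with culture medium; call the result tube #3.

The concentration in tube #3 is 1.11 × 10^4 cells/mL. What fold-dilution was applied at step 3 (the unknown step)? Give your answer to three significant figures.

Step 1: 1 mL brought to 12 mL → factor 12/1 = 12
Step 2: 80 μL + 1120 μL = 1200 μL total → factor 1200/80 = 15
Step 3: unknown factor x
Product of known-step factors = 180
Overall factor = 6.00 × 10^6 cells/mL / (1.11 × 10^4 cells/mL) = 540.54
x = 540.54 / 180 = 3.00

3.00-fold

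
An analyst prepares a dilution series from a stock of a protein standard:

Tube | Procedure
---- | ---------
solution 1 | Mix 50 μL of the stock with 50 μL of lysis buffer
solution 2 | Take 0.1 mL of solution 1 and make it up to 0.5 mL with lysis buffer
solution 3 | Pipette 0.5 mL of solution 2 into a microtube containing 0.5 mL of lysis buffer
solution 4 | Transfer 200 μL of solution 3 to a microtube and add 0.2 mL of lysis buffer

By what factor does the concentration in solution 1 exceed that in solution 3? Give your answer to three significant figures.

Step 1: 50 μL + 50 μL = 100 μL total → factor 100/50 = 2
Step 2: 0.1 mL brought to 0.5 mL → factor 0.5/0.1 = 5
Step 3: 0.5 mL + 0.5 mL = 1 mL total → factor 1/0.5 = 2
Dilution factor to solution 1 = 2; to solution 3 = 20
[solution 1]/[solution 3] = (factor to solution 3)/(factor to solution 1) = 20/2 = 10.0

10.0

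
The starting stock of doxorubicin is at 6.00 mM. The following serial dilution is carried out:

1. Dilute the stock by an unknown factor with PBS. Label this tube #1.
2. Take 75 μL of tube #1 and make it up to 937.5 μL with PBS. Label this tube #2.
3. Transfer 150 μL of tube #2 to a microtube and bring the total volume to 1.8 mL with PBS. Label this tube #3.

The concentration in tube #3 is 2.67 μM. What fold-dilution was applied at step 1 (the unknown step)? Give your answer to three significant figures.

Step 1: unknown factor x
Step 2: 75 μL brought to 937.5 μL → factor 937.5/75 = 12.5
Step 3: 150 μL brought to 1.8 mL → factor 1800/150 = 12
Product of known-step factors = 150
Overall factor = 6.00 mM / (2.67 μM) = 2247.2
x = 2247.2 / 150 = 15.0

15.0-fold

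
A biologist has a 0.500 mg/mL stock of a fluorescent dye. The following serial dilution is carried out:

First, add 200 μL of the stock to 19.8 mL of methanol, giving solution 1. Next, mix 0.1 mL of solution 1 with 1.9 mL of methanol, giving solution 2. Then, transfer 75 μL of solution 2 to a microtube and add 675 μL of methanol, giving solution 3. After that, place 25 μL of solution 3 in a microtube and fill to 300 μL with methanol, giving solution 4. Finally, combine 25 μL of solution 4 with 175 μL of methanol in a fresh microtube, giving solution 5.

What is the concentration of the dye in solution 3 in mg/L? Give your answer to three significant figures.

0.0250 mg/L

Step 1: 200 μL + 19.8 mL = 20000 μL total → factor 20000/200 = 100
Step 2: 0.1 mL + 1.9 mL = 2 mL total → factor 2/0.1 = 20
Step 3: 75 μL + 675 μL = 750 μL total → factor 750/75 = 10
Dilution factor through solution 3 = 100 × 20 × 10 = 20000
[solution 3] = 0.500 mg/mL / 20000 = 2.500 × 10^-5 mg/mL = 0.0250 mg/L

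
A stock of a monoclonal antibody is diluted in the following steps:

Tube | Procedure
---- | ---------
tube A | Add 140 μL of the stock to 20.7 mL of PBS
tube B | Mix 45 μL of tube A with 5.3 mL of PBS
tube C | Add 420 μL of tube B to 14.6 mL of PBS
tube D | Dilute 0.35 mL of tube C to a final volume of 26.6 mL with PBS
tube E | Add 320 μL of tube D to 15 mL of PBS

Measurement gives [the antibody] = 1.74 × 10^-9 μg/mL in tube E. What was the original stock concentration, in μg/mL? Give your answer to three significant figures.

4.00 μg/mL

Step 1: 140 μL + 20.7 mL = 20840 μL total → factor 20840/140 = 148.86
Step 2: 45 μL + 5.3 mL = 5345 μL total → factor 5345/45 = 118.78
Step 3: 420 μL + 14.6 mL = 15020 μL total → factor 15020/420 = 35.762
Step 4: 0.35 mL brought to 26.6 mL → factor 26.6/0.35 = 76
Step 5: 320 μL + 15 mL = 15320 μL total → factor 15320/320 = 47.875
Overall dilution factor = 148.86 × 118.78 × 35.762 × 76 × 47.875 = 2.3006 × 10^9
Stock = 1.74 × 10^-9 μg/mL × 2.3006 × 10^9 = 4.00 μg/mL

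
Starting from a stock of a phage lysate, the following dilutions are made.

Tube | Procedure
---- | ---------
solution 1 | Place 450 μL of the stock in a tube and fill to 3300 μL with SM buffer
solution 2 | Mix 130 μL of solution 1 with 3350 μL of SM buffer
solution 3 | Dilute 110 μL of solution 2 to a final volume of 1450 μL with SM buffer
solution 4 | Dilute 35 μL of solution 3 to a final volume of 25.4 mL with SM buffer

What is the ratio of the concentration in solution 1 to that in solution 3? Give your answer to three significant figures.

Step 1: 450 μL brought to 3300 μL → factor 3300/450 = 7.3333
Step 2: 130 μL + 3350 μL = 3480 μL total → factor 3480/130 = 26.769
Step 3: 110 μL brought to 1450 μL → factor 1450/110 = 13.182
Dilution factor to solution 1 = 7.3333; to solution 3 = 2587.7
[solution 1]/[solution 3] = (factor to solution 3)/(factor to solution 1) = 2587.7/7.3333 = 353

353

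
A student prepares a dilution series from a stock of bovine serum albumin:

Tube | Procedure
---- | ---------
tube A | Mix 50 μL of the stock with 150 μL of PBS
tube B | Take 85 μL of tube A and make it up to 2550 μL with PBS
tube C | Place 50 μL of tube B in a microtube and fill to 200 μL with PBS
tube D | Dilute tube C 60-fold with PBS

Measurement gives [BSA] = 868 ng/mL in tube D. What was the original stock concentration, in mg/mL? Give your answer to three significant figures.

25.0 mg/mL

Step 1: 50 μL + 150 μL = 200 μL total → factor 200/50 = 4
Step 2: 85 μL brought to 2550 μL → factor 2550/85 = 30
Step 3: 50 μL brought to 200 μL → factor 200/50 = 4
Step 4: 60-fold → factor 60
Overall dilution factor = 4 × 30 × 4 × 60 = 28800
Stock = 868 ng/mL × 28800 = 2.500 × 10^7 ng/mL = 25.0 mg/mL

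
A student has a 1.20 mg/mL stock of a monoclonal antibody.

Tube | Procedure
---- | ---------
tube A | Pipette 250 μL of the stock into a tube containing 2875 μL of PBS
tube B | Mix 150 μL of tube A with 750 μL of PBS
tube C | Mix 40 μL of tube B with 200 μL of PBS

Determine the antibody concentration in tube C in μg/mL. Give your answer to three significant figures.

Step 1: 250 μL + 2875 μL = 3125 μL total → factor 3125/250 = 12.5
Step 2: 150 μL + 750 μL = 900 μL total → factor 900/150 = 6
Step 3: 40 μL + 200 μL = 240 μL total → factor 240/40 = 6
Overall dilution factor = 12.5 × 6 × 6 = 450
Final = 1.20 mg/mL / 450 = 0.002667 mg/mL = 2.67 μg/mL

2.67 μg/mL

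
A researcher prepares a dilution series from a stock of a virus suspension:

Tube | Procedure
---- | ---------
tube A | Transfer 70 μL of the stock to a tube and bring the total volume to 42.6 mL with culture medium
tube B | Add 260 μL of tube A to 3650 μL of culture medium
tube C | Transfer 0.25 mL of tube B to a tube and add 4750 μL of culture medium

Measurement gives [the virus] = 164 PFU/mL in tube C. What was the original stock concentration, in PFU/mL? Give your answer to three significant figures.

Step 1: 70 μL brought to 42.6 mL → factor 42600/70 = 608.57
Step 2: 260 μL + 3650 μL = 3910 μL total → factor 3910/260 = 15.038
Step 3: 0.25 mL + 4750 μL = 5 mL total → factor 5/0.25 = 20
Overall dilution factor = 608.57 × 15.038 × 20 = 1.8304 × 10^5
Stock = 164 PFU/mL × 1.8304 × 10^5 = 3.00 × 10^7 PFU/mL

3.00 × 10^7 PFU/mL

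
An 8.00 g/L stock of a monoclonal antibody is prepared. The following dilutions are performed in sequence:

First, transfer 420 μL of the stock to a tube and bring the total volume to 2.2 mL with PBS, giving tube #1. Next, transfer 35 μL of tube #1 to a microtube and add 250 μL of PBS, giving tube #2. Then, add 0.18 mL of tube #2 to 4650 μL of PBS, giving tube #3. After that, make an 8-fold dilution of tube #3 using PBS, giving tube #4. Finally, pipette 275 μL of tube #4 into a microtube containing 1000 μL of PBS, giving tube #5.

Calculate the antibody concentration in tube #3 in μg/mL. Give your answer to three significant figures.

Step 1: 420 μL brought to 2.2 mL → factor 2200/420 = 5.2381
Step 2: 35 μL + 250 μL = 285 μL total → factor 285/35 = 8.1429
Step 3: 0.18 mL + 4650 μL = 4.83 mL total → factor 4.83/0.18 = 26.833
Dilution factor through tube #3 = 5.2381 × 8.1429 × 26.833 = 1144.5
[tube #3] = 8.00 g/L / 1144.5 = 0.006990 g/L = 6.99 μg/mL

6.99 μg/mL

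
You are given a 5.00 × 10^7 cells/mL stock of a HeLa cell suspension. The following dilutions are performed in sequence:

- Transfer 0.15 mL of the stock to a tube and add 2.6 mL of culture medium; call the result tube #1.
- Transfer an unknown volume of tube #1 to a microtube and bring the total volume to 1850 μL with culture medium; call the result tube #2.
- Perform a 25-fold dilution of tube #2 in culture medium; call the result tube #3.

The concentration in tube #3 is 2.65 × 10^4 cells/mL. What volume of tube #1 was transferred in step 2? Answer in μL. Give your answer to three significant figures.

Step 1: 0.15 mL + 2.6 mL = 2.75 mL total → factor 2.75/0.15 = 18.333
Step 2: v brought to 1850 μL → factor = 1850 μL/v
Step 3: 25-fold → factor 25
Product of known-step factors = 458.33
Overall factor = 5.00 × 10^7 cells/mL / (2.65 × 10^4 cells/mL) = 1886.8
Step-2 factor = 1886.8 / 458.33 = 4.1166
v = 1850 μL / 4.1166 = 449 μL

449 μL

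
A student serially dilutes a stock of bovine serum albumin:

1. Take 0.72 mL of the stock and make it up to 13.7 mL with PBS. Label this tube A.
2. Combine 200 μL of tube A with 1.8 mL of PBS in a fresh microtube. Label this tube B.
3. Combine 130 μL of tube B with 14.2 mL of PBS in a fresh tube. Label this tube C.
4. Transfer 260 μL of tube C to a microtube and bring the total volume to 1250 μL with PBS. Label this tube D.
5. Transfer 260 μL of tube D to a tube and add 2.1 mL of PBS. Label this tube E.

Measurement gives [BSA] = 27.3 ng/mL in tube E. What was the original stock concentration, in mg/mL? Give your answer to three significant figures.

25.0 mg/mL

Step 1: 0.72 mL brought to 13.7 mL → factor 13.7/0.72 = 19.028
Step 2: 200 μL + 1.8 mL = 2000 μL total → factor 2000/200 = 10
Step 3: 130 μL + 14.2 mL = 14330 μL total → factor 14330/130 = 110.23
Step 4: 260 μL brought to 1250 μL → factor 1250/260 = 4.8077
Step 5: 260 μL + 2.1 mL = 2360 μL total → factor 2360/260 = 9.0769
Overall dilution factor = 19.028 × 10 × 110.23 × 4.8077 × 9.0769 = 9.1531 × 10^5
Stock = 27.3 ng/mL × 9.1531 × 10^5 = 2.499 × 10^7 ng/mL = 25.0 mg/mL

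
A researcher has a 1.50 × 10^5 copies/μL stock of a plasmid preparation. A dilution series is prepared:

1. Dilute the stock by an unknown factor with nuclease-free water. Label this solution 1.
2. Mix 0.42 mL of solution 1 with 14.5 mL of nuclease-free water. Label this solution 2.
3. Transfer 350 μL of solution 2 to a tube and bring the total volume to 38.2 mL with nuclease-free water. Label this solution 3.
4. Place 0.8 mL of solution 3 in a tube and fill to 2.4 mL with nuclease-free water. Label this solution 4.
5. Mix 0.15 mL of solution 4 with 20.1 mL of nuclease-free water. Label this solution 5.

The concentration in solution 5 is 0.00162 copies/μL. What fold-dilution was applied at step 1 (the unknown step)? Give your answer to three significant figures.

Step 1: unknown factor x
Step 2: 0.42 mL + 14.5 mL = 14.92 mL total → factor 14.92/0.42 = 35.524
Step 3: 350 μL brought to 38.2 mL → factor 38200/350 = 109.14
Step 4: 0.8 mL brought to 2.4 mL → factor 2.4/0.8 = 3
Step 5: 0.15 mL + 20.1 mL = 20.25 mL total → factor 20.25/0.15 = 135
Product of known-step factors = 1.5703 × 10^6
Overall factor = 1.50 × 10^5 copies/μL / (0.00162 copies/μL) = 9.2593 × 10^7
x = 9.2593 × 10^7 / 1.5703 × 10^6 = 59.0

59.0-fold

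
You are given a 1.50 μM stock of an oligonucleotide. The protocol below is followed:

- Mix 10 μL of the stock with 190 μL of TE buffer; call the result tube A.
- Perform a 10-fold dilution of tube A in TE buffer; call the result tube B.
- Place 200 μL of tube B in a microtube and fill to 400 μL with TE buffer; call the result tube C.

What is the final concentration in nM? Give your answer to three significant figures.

3.75 nM

Step 1: 10 μL + 190 μL = 200 μL total → factor 200/10 = 20
Step 2: 10-fold → factor 10
Step 3: 200 μL brought to 400 μL → factor 400/200 = 2
Overall dilution factor = 20 × 10 × 2 = 400
Final = 1.50 μM / 400 = 0.003750 μM = 3.75 nM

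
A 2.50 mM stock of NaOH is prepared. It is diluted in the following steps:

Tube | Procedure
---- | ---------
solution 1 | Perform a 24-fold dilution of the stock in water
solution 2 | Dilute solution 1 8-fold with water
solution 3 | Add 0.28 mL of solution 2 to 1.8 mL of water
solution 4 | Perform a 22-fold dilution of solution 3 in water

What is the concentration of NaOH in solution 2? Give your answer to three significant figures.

Step 1: 24-fold → factor 24
Step 2: 8-fold → factor 8
Dilution factor through solution 2 = 24 × 8 = 192
[solution 2] = 2.50 mM / 192 = 0.0130 mM

0.0130 mM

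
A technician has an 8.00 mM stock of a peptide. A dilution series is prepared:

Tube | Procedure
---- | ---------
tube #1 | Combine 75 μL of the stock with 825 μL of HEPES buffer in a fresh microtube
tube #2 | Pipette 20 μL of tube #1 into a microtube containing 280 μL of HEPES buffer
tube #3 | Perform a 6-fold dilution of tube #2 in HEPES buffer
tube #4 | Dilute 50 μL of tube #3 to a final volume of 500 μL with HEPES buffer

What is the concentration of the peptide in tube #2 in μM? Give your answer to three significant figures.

Step 1: 75 μL + 825 μL = 900 μL total → factor 900/75 = 12
Step 2: 20 μL + 280 μL = 300 μL total → factor 300/20 = 15
Dilution factor through tube #2 = 12 × 15 = 180
[tube #2] = 8.00 mM / 180 = 0.04444 mM = 44.4 μM

44.4 μM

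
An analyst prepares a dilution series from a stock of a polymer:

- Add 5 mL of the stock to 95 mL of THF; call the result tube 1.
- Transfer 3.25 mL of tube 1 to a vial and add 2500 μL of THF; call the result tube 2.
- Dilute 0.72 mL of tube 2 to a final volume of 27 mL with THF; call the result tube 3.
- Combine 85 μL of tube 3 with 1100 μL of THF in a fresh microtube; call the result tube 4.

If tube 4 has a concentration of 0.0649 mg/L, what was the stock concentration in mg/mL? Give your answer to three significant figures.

1.20 mg/mL

Step 1: 5 mL + 95 mL = 100 mL total → factor 100/5 = 20
Step 2: 3.25 mL + 2500 μL = 5.75 mL total → factor 5.75/3.25 = 1.7692
Step 3: 0.72 mL brought to 27 mL → factor 27/0.72 = 37.5
Step 4: 85 μL + 1100 μL = 1185 μL total → factor 1185/85 = 13.941
Overall dilution factor = 20 × 1.7692 × 37.5 × 13.941 = 18499
Stock = 0.0649 mg/L × 18499 = 1201 mg/L = 1.20 mg/mL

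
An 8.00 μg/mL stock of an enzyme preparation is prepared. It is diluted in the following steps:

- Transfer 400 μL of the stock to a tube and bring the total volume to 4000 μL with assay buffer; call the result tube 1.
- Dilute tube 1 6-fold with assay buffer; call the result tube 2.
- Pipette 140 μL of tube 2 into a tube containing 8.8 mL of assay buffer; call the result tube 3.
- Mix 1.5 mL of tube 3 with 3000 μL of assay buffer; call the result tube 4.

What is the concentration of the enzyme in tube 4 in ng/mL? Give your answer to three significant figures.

0.696 ng/mL

Step 1: 400 μL brought to 4000 μL → factor 4000/400 = 10
Step 2: 6-fold → factor 6
Step 3: 140 μL + 8.8 mL = 8940 μL total → factor 8940/140 = 63.857
Step 4: 1.5 mL + 3000 μL = 4.5 mL total → factor 4.5/1.5 = 3
Overall dilution factor = 10 × 6 × 63.857 × 3 = 11494
Final = 8.00 μg/mL / 11494 = 0.0006960 μg/mL = 0.696 ng/mL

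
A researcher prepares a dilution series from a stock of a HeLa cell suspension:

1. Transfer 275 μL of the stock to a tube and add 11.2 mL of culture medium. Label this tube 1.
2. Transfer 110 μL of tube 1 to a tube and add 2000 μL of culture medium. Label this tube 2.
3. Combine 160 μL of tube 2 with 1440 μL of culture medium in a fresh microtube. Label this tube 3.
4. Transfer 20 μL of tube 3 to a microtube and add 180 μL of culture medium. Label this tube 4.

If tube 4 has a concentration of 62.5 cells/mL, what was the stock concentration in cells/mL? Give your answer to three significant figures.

Step 1: 275 μL + 11.2 mL = 11475 μL total → factor 11475/275 = 41.727
Step 2: 110 μL + 2000 μL = 2110 μL total → factor 2110/110 = 19.182
Step 3: 160 μL + 1440 μL = 1600 μL total → factor 1600/160 = 10
Step 4: 20 μL + 180 μL = 200 μL total → factor 200/20 = 10
Overall dilution factor = 41.727 × 19.182 × 10 × 10 = 80040
Stock = 62.5 cells/mL × 80040 = 5.00 × 10^6 cells/mL

5.00 × 10^6 cells/mL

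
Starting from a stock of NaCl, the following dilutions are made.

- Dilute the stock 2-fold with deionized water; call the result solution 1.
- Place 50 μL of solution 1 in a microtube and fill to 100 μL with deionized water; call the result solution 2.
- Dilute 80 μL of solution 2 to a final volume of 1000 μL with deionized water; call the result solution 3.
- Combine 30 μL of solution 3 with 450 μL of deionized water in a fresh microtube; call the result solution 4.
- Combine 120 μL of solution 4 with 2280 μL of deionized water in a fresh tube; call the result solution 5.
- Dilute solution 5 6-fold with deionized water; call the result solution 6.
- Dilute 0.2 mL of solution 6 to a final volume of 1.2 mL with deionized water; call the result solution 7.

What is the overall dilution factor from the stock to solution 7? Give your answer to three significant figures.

Step 1: 2-fold → factor 2
Step 2: 50 μL brought to 100 μL → factor 100/50 = 2
Step 3: 80 μL brought to 1000 μL → factor 1000/80 = 12.5
Step 4: 30 μL + 450 μL = 480 μL total → factor 480/30 = 16
Step 5: 120 μL + 2280 μL = 2400 μL total → factor 2400/120 = 20
Step 6: 6-fold → factor 6
Step 7: 0.2 mL brought to 1.2 mL → factor 1.2/0.2 = 6
Overall dilution factor = 2 × 2 × 12.5 × 16 × 20 × 6 × 6 = 5.76 × 10^5

5.76 × 10^5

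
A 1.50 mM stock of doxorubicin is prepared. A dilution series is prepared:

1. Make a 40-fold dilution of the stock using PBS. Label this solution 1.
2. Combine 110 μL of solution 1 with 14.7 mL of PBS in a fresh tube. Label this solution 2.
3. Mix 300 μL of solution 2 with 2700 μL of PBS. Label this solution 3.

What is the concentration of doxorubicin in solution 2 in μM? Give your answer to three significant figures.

Step 1: 40-fold → factor 40
Step 2: 110 μL + 14.7 mL = 14810 μL total → factor 14810/110 = 134.64
Dilution factor through solution 2 = 40 × 134.64 = 5385.5
[solution 2] = 1.50 mM / 5385.5 = 0.0002785 mM = 0.279 μM

0.279 μM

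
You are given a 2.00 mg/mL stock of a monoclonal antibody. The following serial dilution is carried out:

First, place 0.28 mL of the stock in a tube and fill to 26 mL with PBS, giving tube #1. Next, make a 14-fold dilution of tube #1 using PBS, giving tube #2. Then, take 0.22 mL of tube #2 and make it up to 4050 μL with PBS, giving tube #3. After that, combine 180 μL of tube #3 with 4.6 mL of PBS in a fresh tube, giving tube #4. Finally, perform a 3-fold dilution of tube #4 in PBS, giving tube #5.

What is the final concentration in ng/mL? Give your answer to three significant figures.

Step 1: 0.28 mL brought to 26 mL → factor 26/0.28 = 92.857
Step 2: 14-fold → factor 14
Step 3: 0.22 mL brought to 4050 μL → factor 4.05/0.22 = 18.409
Step 4: 180 μL + 4.6 mL = 4780 μL total → factor 4780/180 = 26.556
Step 5: 3-fold → factor 3
Overall dilution factor = 92.857 × 14 × 18.409 × 26.556 × 3 = 1.9066 × 10^6
Final = 2.00 mg/mL / 1.9066 × 10^6 = 1.049 × 10^-6 mg/mL = 1.05 ng/mL

1.05 ng/mL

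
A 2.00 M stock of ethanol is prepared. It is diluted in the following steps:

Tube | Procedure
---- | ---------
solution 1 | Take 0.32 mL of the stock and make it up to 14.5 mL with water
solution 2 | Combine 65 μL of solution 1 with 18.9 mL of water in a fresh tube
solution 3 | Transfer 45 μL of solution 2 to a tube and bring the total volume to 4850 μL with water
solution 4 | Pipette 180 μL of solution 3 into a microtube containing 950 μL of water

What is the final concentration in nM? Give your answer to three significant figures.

Step 1: 0.32 mL brought to 14.5 mL → factor 14.5/0.32 = 45.312
Step 2: 65 μL + 18.9 mL = 18965 μL total → factor 18965/65 = 291.77
Step 3: 45 μL brought to 4850 μL → factor 4850/45 = 107.78
Step 4: 180 μL + 950 μL = 1130 μL total → factor 1130/180 = 6.2778
Overall dilution factor = 45.312 × 291.77 × 107.78 × 6.2778 = 8.9453 × 10^6
Final = 2.00 M / 8.9453 × 10^6 = 2.236 × 10^-7 M = 224 nM

224 nM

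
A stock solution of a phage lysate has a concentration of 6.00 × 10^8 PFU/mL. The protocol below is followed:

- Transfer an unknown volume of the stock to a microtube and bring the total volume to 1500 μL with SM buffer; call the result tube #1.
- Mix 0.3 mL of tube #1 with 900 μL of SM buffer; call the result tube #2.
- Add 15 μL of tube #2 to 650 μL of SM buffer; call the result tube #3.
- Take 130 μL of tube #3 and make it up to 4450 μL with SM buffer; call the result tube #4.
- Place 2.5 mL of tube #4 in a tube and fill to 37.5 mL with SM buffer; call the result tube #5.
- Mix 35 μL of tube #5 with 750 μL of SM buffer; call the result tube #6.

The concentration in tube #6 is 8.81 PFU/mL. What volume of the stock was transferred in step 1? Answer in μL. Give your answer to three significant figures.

45.0 μL

Step 1: v brought to 1500 μL → factor = 1500 μL/v
Step 2: 0.3 mL + 900 μL = 1.2 mL total → factor 1.2/0.3 = 4
Step 3: 15 μL + 650 μL = 665 μL total → factor 665/15 = 44.333
Step 4: 130 μL brought to 4450 μL → factor 4450/130 = 34.231
Step 5: 2.5 mL brought to 37.5 mL → factor 37.5/2.5 = 15
Step 6: 35 μL + 750 μL = 785 μL total → factor 785/35 = 22.429
Product of known-step factors = 2.0422 × 10^6
Overall factor = 6.00 × 10^8 PFU/mL / (8.81 PFU/mL) = 6.8104 × 10^7
Step-1 factor = 6.8104 × 10^7 / 2.0422 × 10^6 = 33.348
v = 1500 μL / 33.348 = 45.0 μL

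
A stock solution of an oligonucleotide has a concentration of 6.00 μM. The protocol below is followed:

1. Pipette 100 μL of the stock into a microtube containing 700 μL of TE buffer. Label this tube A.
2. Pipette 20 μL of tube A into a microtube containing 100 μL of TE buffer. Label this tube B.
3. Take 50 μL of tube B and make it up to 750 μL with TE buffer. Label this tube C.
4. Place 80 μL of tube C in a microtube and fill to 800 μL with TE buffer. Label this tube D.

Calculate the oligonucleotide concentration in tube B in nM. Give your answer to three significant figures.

125 nM

Step 1: 100 μL + 700 μL = 800 μL total → factor 800/100 = 8
Step 2: 20 μL + 100 μL = 120 μL total → factor 120/20 = 6
Dilution factor through tube B = 8 × 6 = 48
[tube B] = 6.00 μM / 48 = 0.1250 μM = 125 nM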